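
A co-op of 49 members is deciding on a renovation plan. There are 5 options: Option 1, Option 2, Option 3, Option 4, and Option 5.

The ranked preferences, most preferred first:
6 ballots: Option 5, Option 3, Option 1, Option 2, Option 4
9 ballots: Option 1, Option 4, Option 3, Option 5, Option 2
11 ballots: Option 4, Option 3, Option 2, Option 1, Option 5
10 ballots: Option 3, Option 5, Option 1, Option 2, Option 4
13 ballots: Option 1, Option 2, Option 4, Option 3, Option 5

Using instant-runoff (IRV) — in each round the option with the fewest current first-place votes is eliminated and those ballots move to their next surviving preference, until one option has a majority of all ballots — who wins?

Option 3

Round 1: Option 1 22, Option 2 0, Option 3 10, Option 4 11, Option 5 6. Option 2 eliminated.
Round 2: Option 1 22, Option 3 10, Option 4 11, Option 5 6. Option 5 eliminated.
Round 3: Option 1 22, Option 3 16, Option 4 11. Option 4 eliminated.
Round 4: Option 1 22, Option 3 27. Option 3 has a majority (≥25).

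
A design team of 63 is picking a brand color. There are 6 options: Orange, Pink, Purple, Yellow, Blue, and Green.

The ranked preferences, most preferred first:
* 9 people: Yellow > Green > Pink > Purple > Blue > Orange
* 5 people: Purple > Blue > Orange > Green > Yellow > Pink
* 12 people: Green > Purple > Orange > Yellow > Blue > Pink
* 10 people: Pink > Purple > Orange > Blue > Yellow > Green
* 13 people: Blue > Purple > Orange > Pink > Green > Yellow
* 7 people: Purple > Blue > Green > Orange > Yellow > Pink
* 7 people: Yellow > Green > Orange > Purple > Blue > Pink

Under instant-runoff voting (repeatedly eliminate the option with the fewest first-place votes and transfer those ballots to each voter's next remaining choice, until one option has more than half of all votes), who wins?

Round 1: Orange 0, Pink 10, Purple 12, Yellow 16, Blue 13, Green 12. Orange eliminated.
Round 2: Pink 10, Purple 12, Yellow 16, Blue 13, Green 12. Pink eliminated.
Round 3: Purple 22, Yellow 16, Blue 13, Green 12. Green eliminated.
Round 4: Purple 34, Yellow 16, Blue 13. Purple has a majority (≥32).

Purple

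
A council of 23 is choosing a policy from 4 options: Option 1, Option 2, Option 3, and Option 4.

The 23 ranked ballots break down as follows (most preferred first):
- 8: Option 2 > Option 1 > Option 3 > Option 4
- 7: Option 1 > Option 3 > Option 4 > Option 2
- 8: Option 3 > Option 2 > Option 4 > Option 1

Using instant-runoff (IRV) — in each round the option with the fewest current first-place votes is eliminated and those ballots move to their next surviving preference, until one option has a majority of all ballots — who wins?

Option 3

Round 1: Option 1 7, Option 2 8, Option 3 8, Option 4 0. Option 4 eliminated.
Round 2: Option 1 7, Option 2 8, Option 3 8. Option 1 eliminated.
Round 3: Option 2 8, Option 3 15. Option 3 has a majority (≥12).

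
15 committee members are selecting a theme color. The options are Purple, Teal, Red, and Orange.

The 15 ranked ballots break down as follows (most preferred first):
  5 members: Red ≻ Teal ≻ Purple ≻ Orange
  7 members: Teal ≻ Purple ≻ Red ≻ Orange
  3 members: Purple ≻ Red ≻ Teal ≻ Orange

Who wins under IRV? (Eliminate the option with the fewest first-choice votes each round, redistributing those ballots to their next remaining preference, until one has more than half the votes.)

Round 1: Purple 3, Teal 7, Red 5, Orange 0. Orange eliminated.
Round 2: Purple 3, Teal 7, Red 5. Purple eliminated.
Round 3: Teal 7, Red 8. Red has a majority (≥8).

Red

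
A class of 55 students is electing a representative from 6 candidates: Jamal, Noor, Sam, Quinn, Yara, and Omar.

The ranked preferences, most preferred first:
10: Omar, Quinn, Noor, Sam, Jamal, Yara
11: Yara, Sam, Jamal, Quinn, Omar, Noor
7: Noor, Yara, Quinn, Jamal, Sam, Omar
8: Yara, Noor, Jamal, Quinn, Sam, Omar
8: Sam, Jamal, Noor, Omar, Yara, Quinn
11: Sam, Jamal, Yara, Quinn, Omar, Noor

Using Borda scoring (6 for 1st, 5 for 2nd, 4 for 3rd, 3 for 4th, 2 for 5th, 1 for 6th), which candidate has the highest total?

Sam

Jamal: 10×2 + 11×4 + 7×3 + 8×4 + 8×5 + 11×5 = 212
Noor: 10×4 + 11×1 + 7×6 + 8×5 + 8×4 + 11×1 = 176
Sam: 10×3 + 11×5 + 7×2 + 8×2 + 8×6 + 11×6 = 229
Quinn: 10×5 + 11×3 + 7×4 + 8×3 + 8×1 + 11×3 = 176
Yara: 10×1 + 11×6 + 7×5 + 8×6 + 8×2 + 11×4 = 219
Omar: 10×6 + 11×2 + 7×1 + 8×1 + 8×3 + 11×2 = 143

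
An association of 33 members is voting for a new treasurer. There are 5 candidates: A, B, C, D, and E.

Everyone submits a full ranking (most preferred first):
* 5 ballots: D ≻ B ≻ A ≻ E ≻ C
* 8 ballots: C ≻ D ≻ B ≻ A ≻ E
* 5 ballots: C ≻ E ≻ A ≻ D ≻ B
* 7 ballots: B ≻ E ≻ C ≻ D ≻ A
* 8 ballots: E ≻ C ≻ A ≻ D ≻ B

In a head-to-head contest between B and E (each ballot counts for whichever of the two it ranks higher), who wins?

B

B is ranked above E on 20 ballots; E above B on 13.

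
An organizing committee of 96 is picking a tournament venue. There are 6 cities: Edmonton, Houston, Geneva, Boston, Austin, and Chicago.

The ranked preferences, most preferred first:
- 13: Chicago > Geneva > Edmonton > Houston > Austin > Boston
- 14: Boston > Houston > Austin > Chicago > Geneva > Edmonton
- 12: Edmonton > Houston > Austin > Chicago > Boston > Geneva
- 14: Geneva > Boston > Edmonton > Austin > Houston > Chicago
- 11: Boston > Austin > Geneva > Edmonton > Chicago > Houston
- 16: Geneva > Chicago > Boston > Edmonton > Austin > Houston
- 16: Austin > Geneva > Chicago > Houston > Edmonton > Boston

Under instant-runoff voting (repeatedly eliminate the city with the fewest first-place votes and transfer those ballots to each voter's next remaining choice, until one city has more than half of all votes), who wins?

Austin

Round 1: Edmonton 12, Houston 0, Geneva 30, Boston 25, Austin 16, Chicago 13. Houston eliminated.
Round 2: Edmonton 12, Geneva 30, Boston 25, Austin 16, Chicago 13. Edmonton eliminated.
Round 3: Geneva 30, Boston 25, Austin 28, Chicago 13. Chicago eliminated.
Round 4: Geneva 43, Boston 25, Austin 28. Boston eliminated.
Round 5: Geneva 43, Austin 53. Austin has a majority (≥49).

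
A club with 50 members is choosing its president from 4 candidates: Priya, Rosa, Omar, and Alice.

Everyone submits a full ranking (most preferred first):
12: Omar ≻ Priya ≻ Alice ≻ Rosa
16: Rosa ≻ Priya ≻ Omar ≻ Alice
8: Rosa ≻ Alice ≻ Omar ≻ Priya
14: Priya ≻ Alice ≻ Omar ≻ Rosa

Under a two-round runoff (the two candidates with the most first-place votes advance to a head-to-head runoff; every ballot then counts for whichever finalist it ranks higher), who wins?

Round 1 first-place votes: Priya 14, Rosa 24, Omar 12, Alice 0. Rosa and Priya advance.
Runoff: Rosa is ranked above Priya on 24 ballots, Priya above Rosa on 26.

Priya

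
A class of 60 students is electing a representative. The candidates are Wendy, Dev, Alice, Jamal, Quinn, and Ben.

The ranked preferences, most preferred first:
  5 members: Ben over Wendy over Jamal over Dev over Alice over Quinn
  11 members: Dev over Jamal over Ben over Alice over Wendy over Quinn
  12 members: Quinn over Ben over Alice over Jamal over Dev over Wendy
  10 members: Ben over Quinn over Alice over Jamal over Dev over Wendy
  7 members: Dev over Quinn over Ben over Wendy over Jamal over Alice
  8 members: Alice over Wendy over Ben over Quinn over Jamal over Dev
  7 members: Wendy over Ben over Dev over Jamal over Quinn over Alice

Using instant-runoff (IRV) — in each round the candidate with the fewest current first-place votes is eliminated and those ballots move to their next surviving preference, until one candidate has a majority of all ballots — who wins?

Ben

Round 1: Wendy 7, Dev 18, Alice 8, Jamal 0, Quinn 12, Ben 15. Jamal eliminated.
Round 2: Wendy 7, Dev 18, Alice 8, Quinn 12, Ben 15. Wendy eliminated.
Round 3: Dev 18, Alice 8, Quinn 12, Ben 22. Alice eliminated.
Round 4: Dev 18, Quinn 12, Ben 30. Quinn eliminated.
Round 5: Dev 18, Ben 42. Ben has a majority (≥31).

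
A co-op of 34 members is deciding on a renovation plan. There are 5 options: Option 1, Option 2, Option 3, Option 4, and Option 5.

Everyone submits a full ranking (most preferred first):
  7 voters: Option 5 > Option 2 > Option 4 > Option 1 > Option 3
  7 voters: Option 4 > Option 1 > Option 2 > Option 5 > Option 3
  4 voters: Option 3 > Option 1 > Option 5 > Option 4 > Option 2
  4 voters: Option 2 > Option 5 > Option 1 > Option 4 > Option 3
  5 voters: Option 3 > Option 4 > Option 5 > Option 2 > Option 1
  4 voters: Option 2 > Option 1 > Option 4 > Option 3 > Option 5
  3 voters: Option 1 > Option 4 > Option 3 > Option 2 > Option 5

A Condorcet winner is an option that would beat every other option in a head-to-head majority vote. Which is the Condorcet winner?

Option 4 vs Option 1: 19–15
Option 4 vs Option 2: 19–15
Option 4 vs Option 3: 25–9
Option 4 vs Option 5: 19–15
Option 4 beats every other option.

Option 4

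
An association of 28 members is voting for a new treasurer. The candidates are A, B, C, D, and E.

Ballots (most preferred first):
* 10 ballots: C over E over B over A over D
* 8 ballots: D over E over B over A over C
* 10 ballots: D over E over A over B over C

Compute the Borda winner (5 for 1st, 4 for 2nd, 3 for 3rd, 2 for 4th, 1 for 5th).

A: 10×2 + 8×2 + 10×3 = 66
B: 10×3 + 8×3 + 10×2 = 74
C: 10×5 + 8×1 + 10×1 = 68
D: 10×1 + 8×5 + 10×5 = 100
E: 10×4 + 8×4 + 10×4 = 112

E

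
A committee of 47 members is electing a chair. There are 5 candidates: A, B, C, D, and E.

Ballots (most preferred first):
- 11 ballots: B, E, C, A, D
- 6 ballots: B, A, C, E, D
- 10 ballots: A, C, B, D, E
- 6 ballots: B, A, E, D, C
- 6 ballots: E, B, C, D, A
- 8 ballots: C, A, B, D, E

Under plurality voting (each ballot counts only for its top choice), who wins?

B

First-place votes: A 10, B 23, C 8, D 0, E 6.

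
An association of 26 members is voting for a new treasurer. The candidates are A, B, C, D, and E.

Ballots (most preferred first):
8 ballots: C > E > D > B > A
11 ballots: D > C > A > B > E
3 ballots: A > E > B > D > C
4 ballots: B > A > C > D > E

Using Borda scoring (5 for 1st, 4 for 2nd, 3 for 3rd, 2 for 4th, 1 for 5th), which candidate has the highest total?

C

A: 8×1 + 11×3 + 3×5 + 4×4 = 72
B: 8×2 + 11×2 + 3×3 + 4×5 = 67
C: 8×5 + 11×4 + 3×1 + 4×3 = 99
D: 8×3 + 11×5 + 3×2 + 4×2 = 93
E: 8×4 + 11×1 + 3×4 + 4×1 = 59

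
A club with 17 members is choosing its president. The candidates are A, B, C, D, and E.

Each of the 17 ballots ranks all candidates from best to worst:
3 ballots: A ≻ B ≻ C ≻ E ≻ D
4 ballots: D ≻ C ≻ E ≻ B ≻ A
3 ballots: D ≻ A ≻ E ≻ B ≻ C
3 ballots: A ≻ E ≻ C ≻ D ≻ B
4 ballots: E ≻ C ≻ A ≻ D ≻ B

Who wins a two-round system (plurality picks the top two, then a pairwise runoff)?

A

Round 1 first-place votes: A 6, B 0, C 0, D 7, E 4. D and A advance.
Runoff: D is ranked above A on 7 ballots, A above D on 10.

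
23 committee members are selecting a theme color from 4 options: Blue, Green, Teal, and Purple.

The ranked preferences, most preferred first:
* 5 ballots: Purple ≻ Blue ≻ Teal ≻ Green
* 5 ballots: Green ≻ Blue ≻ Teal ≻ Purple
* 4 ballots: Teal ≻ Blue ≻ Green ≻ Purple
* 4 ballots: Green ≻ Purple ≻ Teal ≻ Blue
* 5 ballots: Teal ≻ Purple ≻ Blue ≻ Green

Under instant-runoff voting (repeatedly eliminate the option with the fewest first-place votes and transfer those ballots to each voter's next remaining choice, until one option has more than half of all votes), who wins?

Teal

Round 1: Blue 0, Green 9, Teal 9, Purple 5. Blue eliminated.
Round 2: Green 9, Teal 9, Purple 5. Purple eliminated.
Round 3: Green 9, Teal 14. Teal has a majority (≥12).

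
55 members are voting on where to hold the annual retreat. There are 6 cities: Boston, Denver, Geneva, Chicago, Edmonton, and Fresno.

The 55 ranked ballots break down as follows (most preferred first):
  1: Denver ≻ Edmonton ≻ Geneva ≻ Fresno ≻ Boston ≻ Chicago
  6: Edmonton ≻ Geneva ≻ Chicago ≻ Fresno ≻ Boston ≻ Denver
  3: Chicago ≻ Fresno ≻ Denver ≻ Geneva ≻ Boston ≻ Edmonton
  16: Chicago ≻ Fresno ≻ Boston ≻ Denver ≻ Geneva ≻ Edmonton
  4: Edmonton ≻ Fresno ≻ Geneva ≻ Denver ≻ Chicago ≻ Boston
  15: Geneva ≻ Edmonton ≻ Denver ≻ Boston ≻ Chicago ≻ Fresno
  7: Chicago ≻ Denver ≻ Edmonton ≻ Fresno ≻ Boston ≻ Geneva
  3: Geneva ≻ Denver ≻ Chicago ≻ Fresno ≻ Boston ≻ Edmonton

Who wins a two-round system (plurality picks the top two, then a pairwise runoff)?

Geneva

Round 1 first-place votes: Boston 0, Denver 1, Geneva 18, Chicago 26, Edmonton 10, Fresno 0. Chicago and Geneva advance.
Runoff: Chicago is ranked above Geneva on 26 ballots, Geneva above Chicago on 29.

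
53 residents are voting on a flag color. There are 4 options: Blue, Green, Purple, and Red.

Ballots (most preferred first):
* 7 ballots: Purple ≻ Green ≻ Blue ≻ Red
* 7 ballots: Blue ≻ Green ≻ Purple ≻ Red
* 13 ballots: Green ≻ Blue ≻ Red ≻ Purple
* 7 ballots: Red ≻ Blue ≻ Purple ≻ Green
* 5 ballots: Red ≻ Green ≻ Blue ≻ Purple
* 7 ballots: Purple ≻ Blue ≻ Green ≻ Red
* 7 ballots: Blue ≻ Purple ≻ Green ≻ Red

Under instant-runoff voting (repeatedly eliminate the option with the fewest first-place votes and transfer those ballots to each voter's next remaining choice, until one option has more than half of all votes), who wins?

Blue

Round 1: Blue 14, Green 13, Purple 14, Red 12. Red eliminated.
Round 2: Blue 21, Green 18, Purple 14. Purple eliminated.
Round 3: Blue 28, Green 25. Blue has a majority (≥27).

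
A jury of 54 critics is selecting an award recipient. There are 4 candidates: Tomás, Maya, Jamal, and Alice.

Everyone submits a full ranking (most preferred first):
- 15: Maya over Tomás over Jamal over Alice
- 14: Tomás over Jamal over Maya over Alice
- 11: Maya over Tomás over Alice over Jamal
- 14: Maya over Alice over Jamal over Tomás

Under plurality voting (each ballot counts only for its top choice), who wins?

Maya

First-place votes: Tomás 14, Maya 40, Jamal 0, Alice 0.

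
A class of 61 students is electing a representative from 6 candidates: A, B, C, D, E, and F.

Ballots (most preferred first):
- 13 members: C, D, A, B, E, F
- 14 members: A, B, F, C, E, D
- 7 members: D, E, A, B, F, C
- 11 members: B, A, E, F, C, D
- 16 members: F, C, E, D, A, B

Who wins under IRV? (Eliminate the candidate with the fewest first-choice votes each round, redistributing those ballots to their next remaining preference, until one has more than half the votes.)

A

Round 1: A 14, B 11, C 13, D 7, E 0, F 16. E eliminated.
Round 2: A 14, B 11, C 13, D 7, F 16. D eliminated.
Round 3: A 21, B 11, C 13, F 16. B eliminated.
Round 4: A 32, C 13, F 16. A has a majority (≥31).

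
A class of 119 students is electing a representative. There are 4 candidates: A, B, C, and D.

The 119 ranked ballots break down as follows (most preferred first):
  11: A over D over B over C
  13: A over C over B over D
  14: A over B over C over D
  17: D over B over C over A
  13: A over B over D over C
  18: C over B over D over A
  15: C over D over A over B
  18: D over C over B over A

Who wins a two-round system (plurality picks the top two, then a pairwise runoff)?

Round 1 first-place votes: A 51, B 0, C 33, D 35. A and D advance.
Runoff: A is ranked above D on 51 ballots, D above A on 68.

D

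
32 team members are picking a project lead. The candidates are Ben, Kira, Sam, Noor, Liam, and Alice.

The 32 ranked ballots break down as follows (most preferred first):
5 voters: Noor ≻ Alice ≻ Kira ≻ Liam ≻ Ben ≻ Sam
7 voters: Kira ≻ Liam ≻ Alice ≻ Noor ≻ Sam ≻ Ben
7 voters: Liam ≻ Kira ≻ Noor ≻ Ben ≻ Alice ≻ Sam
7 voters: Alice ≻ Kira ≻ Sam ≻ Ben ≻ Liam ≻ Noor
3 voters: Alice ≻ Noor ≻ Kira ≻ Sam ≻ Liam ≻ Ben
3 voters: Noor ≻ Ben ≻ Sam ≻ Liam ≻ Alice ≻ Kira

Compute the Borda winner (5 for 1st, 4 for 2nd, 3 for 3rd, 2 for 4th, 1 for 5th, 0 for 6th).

Ben: 5×1 + 7×0 + 7×2 + 7×2 + 3×0 + 3×4 = 45
Kira: 5×3 + 7×5 + 7×4 + 7×4 + 3×3 + 3×0 = 115
Sam: 5×0 + 7×1 + 7×0 + 7×3 + 3×2 + 3×3 = 43
Noor: 5×5 + 7×2 + 7×3 + 7×0 + 3×4 + 3×5 = 87
Liam: 5×2 + 7×4 + 7×5 + 7×1 + 3×1 + 3×2 = 89
Alice: 5×4 + 7×3 + 7×1 + 7×5 + 3×5 + 3×1 = 101

Kira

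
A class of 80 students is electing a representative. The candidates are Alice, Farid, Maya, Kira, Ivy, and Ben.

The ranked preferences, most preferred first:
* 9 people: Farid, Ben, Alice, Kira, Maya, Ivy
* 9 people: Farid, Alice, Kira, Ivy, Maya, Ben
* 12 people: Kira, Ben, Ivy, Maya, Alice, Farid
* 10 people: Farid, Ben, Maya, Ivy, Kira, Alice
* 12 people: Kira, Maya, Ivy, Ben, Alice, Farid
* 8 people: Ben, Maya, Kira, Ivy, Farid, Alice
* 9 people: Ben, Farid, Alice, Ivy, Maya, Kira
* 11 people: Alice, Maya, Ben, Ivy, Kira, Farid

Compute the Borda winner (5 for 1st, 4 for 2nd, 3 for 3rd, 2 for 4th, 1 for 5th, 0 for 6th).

Ben

Alice: 9×3 + 9×4 + 12×1 + 10×0 + 12×1 + 8×0 + 9×3 + 11×5 = 169
Farid: 9×5 + 9×5 + 12×0 + 10×5 + 12×0 + 8×1 + 9×4 + 11×0 = 184
Maya: 9×1 + 9×1 + 12×2 + 10×3 + 12×4 + 8×4 + 9×1 + 11×4 = 205
Kira: 9×2 + 9×3 + 12×5 + 10×1 + 12×5 + 8×3 + 9×0 + 11×1 = 210
Ivy: 9×0 + 9×2 + 12×3 + 10×2 + 12×3 + 8×2 + 9×2 + 11×2 = 166
Ben: 9×4 + 9×0 + 12×4 + 10×4 + 12×2 + 8×5 + 9×5 + 11×3 = 266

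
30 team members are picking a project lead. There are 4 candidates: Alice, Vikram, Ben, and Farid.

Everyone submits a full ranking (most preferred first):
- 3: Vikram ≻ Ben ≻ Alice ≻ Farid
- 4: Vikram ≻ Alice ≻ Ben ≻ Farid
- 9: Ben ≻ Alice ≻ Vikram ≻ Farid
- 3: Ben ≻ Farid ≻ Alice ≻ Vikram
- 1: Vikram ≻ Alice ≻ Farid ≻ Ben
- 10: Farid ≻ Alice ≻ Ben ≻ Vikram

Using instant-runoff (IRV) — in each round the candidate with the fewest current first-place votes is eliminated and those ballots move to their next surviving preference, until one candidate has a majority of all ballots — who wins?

Round 1: Alice 0, Vikram 8, Ben 12, Farid 10. Alice eliminated.
Round 2: Vikram 8, Ben 12, Farid 10. Vikram eliminated.
Round 3: Ben 19, Farid 11. Ben has a majority (≥16).

Ben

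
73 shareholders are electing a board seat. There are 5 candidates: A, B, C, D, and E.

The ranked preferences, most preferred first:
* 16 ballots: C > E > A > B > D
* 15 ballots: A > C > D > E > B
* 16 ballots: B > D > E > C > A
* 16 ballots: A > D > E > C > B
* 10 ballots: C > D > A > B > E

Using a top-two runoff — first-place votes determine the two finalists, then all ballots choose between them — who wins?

Round 1 first-place votes: A 31, B 16, C 26, D 0, E 0. A and C advance.
Runoff: A is ranked above C on 31 ballots, C above A on 42.

C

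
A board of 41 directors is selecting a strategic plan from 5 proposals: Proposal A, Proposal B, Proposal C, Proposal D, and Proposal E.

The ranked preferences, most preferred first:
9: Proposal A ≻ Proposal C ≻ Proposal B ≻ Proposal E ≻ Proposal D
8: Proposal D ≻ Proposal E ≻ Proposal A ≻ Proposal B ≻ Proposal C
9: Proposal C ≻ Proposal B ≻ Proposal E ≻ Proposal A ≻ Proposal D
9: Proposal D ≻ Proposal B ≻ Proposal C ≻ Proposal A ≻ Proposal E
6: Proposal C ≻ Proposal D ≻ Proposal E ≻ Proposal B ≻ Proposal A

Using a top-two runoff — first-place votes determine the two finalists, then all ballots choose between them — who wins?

Round 1 first-place votes: Proposal A 9, Proposal B 0, Proposal C 15, Proposal D 17, Proposal E 0. Proposal D and Proposal C advance.
Runoff: Proposal D is ranked above Proposal C on 17 ballots, Proposal C above Proposal D on 24.

Proposal C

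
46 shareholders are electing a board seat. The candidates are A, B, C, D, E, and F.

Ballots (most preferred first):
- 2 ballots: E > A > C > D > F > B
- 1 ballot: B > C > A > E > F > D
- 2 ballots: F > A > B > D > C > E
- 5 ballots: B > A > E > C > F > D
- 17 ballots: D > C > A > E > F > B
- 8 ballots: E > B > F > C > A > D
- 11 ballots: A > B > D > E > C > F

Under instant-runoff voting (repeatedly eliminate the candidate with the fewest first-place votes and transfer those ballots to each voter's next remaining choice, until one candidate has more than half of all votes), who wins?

A

Round 1: A 11, B 6, C 0, D 17, E 10, F 2. C eliminated.
Round 2: A 11, B 6, D 17, E 10, F 2. F eliminated.
Round 3: A 13, B 6, D 17, E 10. B eliminated.
Round 4: A 19, D 17, E 10. E eliminated.
Round 5: A 29, D 17. A has a majority (≥24).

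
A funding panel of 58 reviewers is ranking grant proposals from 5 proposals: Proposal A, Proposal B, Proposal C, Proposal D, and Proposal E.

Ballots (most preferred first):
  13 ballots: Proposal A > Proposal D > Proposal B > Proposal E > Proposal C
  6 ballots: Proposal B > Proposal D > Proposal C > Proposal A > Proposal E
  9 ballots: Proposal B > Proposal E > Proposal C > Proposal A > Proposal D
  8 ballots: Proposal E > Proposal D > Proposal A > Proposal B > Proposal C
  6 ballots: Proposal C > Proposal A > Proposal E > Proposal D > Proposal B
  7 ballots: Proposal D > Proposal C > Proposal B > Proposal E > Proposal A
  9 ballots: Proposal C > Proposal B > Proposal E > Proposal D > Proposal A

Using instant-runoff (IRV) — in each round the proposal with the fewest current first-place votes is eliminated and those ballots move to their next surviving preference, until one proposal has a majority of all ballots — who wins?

Round 1: Proposal A 13, Proposal B 15, Proposal C 15, Proposal D 7, Proposal E 8. Proposal D eliminated.
Round 2: Proposal A 13, Proposal B 15, Proposal C 22, Proposal E 8. Proposal E eliminated.
Round 3: Proposal A 21, Proposal B 15, Proposal C 22. Proposal B eliminated.
Round 4: Proposal A 21, Proposal C 37. Proposal C has a majority (≥30).

Proposal C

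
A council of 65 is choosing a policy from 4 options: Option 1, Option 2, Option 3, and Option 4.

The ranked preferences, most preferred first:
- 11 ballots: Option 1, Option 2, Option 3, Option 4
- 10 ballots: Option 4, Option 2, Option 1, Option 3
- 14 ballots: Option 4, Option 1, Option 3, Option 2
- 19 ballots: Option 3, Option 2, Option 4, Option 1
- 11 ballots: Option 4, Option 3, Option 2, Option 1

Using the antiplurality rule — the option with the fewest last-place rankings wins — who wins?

Last-place votes: Option 1 30, Option 2 14, Option 3 10, Option 4 11.

Option 3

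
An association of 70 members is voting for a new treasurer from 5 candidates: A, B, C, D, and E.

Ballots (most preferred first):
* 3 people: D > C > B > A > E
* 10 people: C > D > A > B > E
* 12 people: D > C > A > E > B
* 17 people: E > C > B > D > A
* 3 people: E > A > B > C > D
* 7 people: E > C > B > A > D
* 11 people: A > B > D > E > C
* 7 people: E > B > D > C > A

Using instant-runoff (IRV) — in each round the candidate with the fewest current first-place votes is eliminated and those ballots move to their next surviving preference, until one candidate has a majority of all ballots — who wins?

D

Round 1: A 11, B 0, C 10, D 15, E 34. B eliminated.
Round 2: A 11, C 10, D 15, E 34. C eliminated.
Round 3: A 11, D 25, E 34. A eliminated.
Round 4: D 36, E 34. D has a majority (≥36).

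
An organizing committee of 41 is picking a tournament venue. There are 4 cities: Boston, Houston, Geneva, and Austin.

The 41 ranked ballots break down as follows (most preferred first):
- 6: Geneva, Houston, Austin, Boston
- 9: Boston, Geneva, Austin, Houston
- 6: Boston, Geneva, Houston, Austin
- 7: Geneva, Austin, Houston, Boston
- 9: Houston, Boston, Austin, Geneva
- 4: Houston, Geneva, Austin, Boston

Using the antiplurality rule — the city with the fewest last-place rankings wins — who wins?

Last-place votes: Boston 17, Houston 9, Geneva 9, Austin 6.

Austin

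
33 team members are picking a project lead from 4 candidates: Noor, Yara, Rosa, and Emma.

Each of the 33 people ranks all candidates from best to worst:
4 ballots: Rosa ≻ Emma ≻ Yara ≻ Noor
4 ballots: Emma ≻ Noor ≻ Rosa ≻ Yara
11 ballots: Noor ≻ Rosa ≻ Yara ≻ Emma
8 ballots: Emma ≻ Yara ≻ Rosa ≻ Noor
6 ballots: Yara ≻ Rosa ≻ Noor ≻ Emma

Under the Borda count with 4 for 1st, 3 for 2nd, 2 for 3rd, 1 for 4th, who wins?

Noor: 4×1 + 4×3 + 11×4 + 8×1 + 6×2 = 80
Yara: 4×2 + 4×1 + 11×2 + 8×3 + 6×4 = 82
Rosa: 4×4 + 4×2 + 11×3 + 8×2 + 6×3 = 91
Emma: 4×3 + 4×4 + 11×1 + 8×4 + 6×1 = 77

Rosa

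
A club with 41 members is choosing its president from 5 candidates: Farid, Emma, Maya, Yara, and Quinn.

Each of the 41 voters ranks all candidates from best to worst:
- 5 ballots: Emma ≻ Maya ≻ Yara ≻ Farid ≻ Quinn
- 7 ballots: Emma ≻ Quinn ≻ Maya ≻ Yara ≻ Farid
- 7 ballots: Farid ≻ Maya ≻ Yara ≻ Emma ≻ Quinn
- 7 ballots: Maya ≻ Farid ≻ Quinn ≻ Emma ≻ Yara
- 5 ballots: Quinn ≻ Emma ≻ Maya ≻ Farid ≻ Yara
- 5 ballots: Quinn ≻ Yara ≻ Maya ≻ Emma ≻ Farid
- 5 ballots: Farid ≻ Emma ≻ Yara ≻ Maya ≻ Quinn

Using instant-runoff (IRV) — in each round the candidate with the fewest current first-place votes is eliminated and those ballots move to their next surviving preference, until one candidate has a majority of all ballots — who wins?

Round 1: Farid 12, Emma 12, Maya 7, Yara 0, Quinn 10. Yara eliminated.
Round 2: Farid 12, Emma 12, Maya 7, Quinn 10. Maya eliminated.
Round 3: Farid 19, Emma 12, Quinn 10. Quinn eliminated.
Round 4: Farid 19, Emma 22. Emma has a majority (≥21).

Emma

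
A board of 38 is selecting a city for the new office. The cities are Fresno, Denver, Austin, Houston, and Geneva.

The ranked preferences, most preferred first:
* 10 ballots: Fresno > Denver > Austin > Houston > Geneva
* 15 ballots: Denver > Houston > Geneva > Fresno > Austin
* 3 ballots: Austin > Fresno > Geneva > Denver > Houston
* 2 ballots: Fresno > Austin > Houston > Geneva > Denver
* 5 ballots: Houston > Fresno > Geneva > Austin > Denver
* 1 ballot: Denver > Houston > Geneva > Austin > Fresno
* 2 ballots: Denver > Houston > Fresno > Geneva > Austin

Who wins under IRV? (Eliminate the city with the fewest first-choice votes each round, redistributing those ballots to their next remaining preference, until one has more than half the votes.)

Fresno

Round 1: Fresno 12, Denver 18, Austin 3, Houston 5, Geneva 0. Geneva eliminated.
Round 2: Fresno 12, Denver 18, Austin 3, Houston 5. Austin eliminated.
Round 3: Fresno 15, Denver 18, Houston 5. Houston eliminated.
Round 4: Fresno 20, Denver 18. Fresno has a majority (≥20).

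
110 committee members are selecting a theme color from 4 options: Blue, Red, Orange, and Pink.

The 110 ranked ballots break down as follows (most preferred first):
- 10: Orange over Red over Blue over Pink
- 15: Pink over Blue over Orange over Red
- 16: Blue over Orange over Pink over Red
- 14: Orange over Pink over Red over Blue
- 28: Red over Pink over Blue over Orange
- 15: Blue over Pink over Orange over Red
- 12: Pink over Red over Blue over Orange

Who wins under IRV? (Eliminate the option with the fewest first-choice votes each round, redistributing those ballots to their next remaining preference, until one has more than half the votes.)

Pink

Round 1: Blue 31, Red 28, Orange 24, Pink 27. Orange eliminated.
Round 2: Blue 31, Red 38, Pink 41. Blue eliminated.
Round 3: Red 38, Pink 72. Pink has a majority (≥56).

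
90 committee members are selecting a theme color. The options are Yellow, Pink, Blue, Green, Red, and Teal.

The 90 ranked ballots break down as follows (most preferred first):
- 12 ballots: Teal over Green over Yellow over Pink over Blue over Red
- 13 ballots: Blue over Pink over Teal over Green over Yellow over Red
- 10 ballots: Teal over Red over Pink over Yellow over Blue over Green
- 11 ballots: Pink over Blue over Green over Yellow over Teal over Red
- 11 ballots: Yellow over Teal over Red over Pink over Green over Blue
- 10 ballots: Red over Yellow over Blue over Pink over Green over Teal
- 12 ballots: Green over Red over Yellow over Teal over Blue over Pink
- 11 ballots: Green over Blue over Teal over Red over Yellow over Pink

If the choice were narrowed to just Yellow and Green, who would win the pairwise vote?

Green

Yellow is ranked above Green on 31 ballots; Green above Yellow on 59.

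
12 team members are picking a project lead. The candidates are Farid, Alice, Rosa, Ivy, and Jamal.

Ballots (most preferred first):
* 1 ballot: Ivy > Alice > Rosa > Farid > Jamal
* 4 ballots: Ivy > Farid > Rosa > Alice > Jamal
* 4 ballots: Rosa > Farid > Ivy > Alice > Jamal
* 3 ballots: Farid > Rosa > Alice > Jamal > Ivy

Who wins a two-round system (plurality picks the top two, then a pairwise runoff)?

Round 1 first-place votes: Farid 3, Alice 0, Rosa 4, Ivy 5, Jamal 0. Ivy and Rosa advance.
Runoff: Ivy is ranked above Rosa on 5 ballots, Rosa above Ivy on 7.

Rosa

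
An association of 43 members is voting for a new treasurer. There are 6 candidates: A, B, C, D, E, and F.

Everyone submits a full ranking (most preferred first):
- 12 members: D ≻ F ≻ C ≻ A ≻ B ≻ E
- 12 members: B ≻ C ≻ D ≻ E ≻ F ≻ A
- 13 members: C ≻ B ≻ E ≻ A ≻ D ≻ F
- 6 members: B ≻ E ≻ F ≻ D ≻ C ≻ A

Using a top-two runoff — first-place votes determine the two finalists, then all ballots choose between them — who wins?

Round 1 first-place votes: A 0, B 18, C 13, D 12, E 0, F 0. B and C advance.
Runoff: B is ranked above C on 18 ballots, C above B on 25.

C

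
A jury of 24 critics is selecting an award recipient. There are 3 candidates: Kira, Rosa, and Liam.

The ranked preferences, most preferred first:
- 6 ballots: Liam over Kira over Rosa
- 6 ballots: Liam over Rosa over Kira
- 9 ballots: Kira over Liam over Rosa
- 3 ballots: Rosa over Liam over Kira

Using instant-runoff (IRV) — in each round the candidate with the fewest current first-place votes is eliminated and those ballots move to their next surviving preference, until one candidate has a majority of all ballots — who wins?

Liam

Round 1: Kira 9, Rosa 3, Liam 12. Rosa eliminated.
Round 2: Kira 9, Liam 15. Liam has a majority (≥13).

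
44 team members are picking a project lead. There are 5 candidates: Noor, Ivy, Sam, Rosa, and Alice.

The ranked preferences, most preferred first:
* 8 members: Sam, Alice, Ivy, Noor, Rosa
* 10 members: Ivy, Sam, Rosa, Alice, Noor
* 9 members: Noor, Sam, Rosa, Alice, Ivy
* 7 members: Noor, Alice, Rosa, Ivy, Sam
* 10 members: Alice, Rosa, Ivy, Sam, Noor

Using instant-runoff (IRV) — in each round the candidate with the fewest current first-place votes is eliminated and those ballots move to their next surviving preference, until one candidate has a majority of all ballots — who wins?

Round 1: Noor 16, Ivy 10, Sam 8, Rosa 0, Alice 10. Rosa eliminated.
Round 2: Noor 16, Ivy 10, Sam 8, Alice 10. Sam eliminated.
Round 3: Noor 16, Ivy 10, Alice 18. Ivy eliminated.
Round 4: Noor 16, Alice 28. Alice has a majority (≥23).

Alice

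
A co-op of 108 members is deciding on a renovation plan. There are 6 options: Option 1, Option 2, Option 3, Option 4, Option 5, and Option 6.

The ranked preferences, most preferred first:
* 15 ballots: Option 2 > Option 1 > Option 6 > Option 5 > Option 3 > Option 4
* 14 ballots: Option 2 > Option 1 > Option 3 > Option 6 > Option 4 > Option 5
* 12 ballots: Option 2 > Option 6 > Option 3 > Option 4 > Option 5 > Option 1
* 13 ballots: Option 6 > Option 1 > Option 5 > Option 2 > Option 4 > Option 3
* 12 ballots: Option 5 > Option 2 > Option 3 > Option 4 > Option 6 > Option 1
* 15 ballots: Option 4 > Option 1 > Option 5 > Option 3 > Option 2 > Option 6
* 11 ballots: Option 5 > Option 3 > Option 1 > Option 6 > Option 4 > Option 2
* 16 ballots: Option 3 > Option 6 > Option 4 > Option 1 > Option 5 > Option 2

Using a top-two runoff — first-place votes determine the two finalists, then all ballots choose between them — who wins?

Option 5

Round 1 first-place votes: Option 1 0, Option 2 41, Option 3 16, Option 4 15, Option 5 23, Option 6 13. Option 2 and Option 5 advance.
Runoff: Option 2 is ranked above Option 5 on 41 ballots, Option 5 above Option 2 on 67.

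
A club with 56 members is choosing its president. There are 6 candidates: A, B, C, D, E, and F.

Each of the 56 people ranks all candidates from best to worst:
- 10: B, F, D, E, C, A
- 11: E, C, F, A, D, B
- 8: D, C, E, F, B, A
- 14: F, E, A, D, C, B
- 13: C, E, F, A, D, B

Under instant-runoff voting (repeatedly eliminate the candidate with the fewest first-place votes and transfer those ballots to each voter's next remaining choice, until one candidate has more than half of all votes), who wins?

Round 1: A 0, B 10, C 13, D 8, E 11, F 14. A eliminated.
Round 2: B 10, C 13, D 8, E 11, F 14. D eliminated.
Round 3: B 10, C 21, E 11, F 14. B eliminated.
Round 4: C 21, E 11, F 24. E eliminated.
Round 5: C 32, F 24. C has a majority (≥29).

C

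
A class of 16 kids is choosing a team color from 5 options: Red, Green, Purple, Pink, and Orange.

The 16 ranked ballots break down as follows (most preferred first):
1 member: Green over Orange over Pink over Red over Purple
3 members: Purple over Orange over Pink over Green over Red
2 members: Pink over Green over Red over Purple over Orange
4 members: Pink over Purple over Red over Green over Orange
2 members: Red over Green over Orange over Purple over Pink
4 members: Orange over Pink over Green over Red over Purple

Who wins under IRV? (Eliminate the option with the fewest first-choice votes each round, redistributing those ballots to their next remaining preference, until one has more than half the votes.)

Round 1: Red 2, Green 1, Purple 3, Pink 6, Orange 4. Green eliminated.
Round 2: Red 2, Purple 3, Pink 6, Orange 5. Red eliminated.
Round 3: Purple 3, Pink 6, Orange 7. Purple eliminated.
Round 4: Pink 6, Orange 10. Orange has a majority (≥9).

Orange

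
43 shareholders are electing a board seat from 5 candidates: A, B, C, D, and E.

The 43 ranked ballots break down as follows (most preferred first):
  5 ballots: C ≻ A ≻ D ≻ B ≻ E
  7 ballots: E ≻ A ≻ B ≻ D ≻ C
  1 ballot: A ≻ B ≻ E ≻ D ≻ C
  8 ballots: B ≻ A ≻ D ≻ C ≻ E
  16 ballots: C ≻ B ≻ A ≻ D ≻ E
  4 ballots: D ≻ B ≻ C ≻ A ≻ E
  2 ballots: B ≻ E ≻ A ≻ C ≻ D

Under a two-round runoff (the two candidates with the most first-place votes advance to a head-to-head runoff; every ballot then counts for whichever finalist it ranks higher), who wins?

B

Round 1 first-place votes: A 1, B 10, C 21, D 4, E 7. C and B advance.
Runoff: C is ranked above B on 21 ballots, B above C on 22.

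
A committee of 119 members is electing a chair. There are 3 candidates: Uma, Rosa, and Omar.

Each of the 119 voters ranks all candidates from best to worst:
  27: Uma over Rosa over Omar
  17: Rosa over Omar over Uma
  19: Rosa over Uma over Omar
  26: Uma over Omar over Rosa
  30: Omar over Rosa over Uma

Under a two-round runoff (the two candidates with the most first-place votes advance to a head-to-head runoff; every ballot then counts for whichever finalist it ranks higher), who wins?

Round 1 first-place votes: Uma 53, Rosa 36, Omar 30. Uma and Rosa advance.
Runoff: Uma is ranked above Rosa on 53 ballots, Rosa above Uma on 66.

Rosa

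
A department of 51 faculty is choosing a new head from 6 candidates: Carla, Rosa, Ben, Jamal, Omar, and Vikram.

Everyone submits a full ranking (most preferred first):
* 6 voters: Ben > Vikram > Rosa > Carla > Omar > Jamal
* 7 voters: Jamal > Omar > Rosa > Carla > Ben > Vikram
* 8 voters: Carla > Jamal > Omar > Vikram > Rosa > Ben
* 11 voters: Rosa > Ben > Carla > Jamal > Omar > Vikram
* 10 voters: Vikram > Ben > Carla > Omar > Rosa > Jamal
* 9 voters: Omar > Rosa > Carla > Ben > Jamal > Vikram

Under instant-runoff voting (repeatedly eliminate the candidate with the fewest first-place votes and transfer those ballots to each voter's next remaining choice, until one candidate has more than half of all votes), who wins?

Round 1: Carla 8, Rosa 11, Ben 6, Jamal 7, Omar 9, Vikram 10. Ben eliminated.
Round 2: Carla 8, Rosa 11, Jamal 7, Omar 9, Vikram 16. Jamal eliminated.
Round 3: Carla 8, Rosa 11, Omar 16, Vikram 16. Carla eliminated.
Round 4: Rosa 11, Omar 24, Vikram 16. Rosa eliminated.
Round 5: Omar 35, Vikram 16. Omar has a majority (≥26).

Omar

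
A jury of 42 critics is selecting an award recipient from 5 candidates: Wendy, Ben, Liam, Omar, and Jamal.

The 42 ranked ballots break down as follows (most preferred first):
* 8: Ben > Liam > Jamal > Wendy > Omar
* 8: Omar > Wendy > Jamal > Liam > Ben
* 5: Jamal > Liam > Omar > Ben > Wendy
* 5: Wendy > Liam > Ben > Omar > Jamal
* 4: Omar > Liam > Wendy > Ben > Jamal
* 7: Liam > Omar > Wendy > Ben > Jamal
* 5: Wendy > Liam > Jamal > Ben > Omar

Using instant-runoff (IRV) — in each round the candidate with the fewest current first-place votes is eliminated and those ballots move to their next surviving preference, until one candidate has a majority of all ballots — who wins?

Round 1: Wendy 10, Ben 8, Liam 7, Omar 12, Jamal 5. Jamal eliminated.
Round 2: Wendy 10, Ben 8, Liam 12, Omar 12. Ben eliminated.
Round 3: Wendy 10, Liam 20, Omar 12. Wendy eliminated.
Round 4: Liam 30, Omar 12. Liam has a majority (≥22).

Liam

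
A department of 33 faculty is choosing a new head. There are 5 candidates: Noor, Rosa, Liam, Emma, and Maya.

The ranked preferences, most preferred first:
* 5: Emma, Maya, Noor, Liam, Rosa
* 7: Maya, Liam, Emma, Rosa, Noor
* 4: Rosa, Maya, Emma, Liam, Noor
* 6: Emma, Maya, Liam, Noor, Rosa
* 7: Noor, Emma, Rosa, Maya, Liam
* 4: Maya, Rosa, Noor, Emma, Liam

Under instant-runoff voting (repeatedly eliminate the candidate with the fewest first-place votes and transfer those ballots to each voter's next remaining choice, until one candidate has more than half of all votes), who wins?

Emma

Round 1: Noor 7, Rosa 4, Liam 0, Emma 11, Maya 11. Liam eliminated.
Round 2: Noor 7, Rosa 4, Emma 11, Maya 11. Rosa eliminated.
Round 3: Noor 7, Emma 11, Maya 15. Noor eliminated.
Round 4: Emma 18, Maya 15. Emma has a majority (≥17).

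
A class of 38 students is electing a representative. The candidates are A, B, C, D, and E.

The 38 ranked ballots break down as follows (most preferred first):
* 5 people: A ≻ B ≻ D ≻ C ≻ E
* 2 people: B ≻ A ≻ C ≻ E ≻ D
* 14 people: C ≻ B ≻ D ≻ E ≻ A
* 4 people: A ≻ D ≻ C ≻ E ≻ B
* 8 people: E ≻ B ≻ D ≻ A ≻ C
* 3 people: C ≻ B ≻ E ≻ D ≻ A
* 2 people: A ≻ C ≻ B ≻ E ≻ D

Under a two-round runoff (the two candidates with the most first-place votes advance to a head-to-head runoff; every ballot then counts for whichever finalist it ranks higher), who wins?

A

Round 1 first-place votes: A 11, B 2, C 17, D 0, E 8. C and A advance.
Runoff: C is ranked above A on 17 ballots, A above C on 21.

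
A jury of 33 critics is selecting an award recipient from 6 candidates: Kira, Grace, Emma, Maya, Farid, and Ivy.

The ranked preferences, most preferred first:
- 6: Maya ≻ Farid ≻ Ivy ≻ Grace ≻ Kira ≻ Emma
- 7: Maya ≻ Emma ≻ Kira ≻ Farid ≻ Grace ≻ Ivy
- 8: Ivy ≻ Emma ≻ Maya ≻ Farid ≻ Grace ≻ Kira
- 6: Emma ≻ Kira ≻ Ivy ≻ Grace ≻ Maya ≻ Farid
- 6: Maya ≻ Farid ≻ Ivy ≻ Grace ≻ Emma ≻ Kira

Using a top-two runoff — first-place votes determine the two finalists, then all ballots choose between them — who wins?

Maya

Round 1 first-place votes: Kira 0, Grace 0, Emma 6, Maya 19, Farid 0, Ivy 8. Maya and Ivy advance.
Runoff: Maya is ranked above Ivy on 19 ballots, Ivy above Maya on 14.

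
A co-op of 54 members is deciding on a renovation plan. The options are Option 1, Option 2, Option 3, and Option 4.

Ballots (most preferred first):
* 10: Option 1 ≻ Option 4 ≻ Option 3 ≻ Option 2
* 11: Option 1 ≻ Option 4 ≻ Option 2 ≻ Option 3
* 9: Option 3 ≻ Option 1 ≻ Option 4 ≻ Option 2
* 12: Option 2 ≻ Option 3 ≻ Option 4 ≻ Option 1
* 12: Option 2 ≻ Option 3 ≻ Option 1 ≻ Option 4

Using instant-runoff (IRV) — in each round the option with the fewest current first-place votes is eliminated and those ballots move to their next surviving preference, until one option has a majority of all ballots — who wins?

Option 1

Round 1: Option 1 21, Option 2 24, Option 3 9, Option 4 0. Option 4 eliminated.
Round 2: Option 1 21, Option 2 24, Option 3 9. Option 3 eliminated.
Round 3: Option 1 30, Option 2 24. Option 1 has a majority (≥28).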